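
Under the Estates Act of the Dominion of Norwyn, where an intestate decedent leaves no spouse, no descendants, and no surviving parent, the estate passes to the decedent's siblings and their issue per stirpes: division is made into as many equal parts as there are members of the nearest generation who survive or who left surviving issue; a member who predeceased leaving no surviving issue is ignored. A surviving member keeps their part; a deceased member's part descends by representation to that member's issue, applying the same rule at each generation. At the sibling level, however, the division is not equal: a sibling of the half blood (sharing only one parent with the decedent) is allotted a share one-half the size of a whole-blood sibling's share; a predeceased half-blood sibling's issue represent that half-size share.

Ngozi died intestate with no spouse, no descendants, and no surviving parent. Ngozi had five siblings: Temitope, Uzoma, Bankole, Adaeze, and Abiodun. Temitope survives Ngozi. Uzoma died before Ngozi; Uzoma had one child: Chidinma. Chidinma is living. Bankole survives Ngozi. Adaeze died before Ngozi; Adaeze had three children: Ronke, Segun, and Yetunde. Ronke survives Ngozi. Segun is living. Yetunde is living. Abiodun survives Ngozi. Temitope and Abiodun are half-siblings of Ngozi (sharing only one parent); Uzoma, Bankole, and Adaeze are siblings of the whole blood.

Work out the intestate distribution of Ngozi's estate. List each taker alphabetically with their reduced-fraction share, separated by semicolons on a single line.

Abiodun 1/8; Bankole 1/4; Chidinma 1/4; Ronke 1/12; Segun 1/12; Temitope 1/8; Yetunde 1/12

No spouse, descendants, or parent survives, so the estate passes to Ngozi's siblings per stirpes.
Half-blood siblings count for one-half the weight of whole-blood siblings at the initial division.
Dividing 1 in proportion to weights (total weight 4): Temitope (weight 1/2) → 1/8; Uzoma (weight 1) → 1/4; Bankole (weight 1) → 1/4; Adaeze (weight 1) → 1/4; Abiodun (weight 1/2) → 1/8.
Temitope is living and takes 1/8.
Uzoma predeceased; the 1/4 allotted to Uzoma's branch passes to Uzoma's issue by representation.
Chidinma is the sole taker at this level and receives the full 1/4.
Bankole is living and takes 1/4.
Adaeze predeceased; the 1/4 allotted to Adaeze's branch passes to Adaeze's issue by representation.
The 1/4 is divided into 3 equal shares of 1/12 among Ronke, Segun, Yetunde.
Ronke is living and takes 1/12.
Segun is living and takes 1/12.
Yetunde is living and takes 1/12.
Abiodun is living and takes 1/8.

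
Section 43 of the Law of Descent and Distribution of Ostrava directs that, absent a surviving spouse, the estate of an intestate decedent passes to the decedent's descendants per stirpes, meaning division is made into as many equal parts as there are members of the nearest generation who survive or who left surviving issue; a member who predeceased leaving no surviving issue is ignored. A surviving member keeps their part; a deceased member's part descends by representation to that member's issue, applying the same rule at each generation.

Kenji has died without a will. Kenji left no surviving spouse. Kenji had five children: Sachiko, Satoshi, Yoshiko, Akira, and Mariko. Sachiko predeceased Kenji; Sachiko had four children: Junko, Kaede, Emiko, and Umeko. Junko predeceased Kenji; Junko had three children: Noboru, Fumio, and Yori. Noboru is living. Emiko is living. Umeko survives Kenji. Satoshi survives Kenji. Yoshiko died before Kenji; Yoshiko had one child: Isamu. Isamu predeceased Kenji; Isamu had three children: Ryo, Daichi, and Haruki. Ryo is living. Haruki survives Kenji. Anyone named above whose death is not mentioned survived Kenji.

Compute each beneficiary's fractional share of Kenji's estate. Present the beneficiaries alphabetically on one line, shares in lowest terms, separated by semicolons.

Akira 1/5; Daichi 1/15; Emiko 1/20; Fumio 1/60; Haruki 1/15; Kaede 1/20; Mariko 1/5; Noboru 1/60; Ryo 1/15; Satoshi 1/5; Umeko 1/20; Yori 1/60

There is no surviving spouse, so the entire estate passes to Kenji's descendants per stirpes.
The estate is divided into 5 equal shares of 1/5 among Sachiko, Satoshi, Yoshiko, Akira, Mariko.
Sachiko predeceased; the 1/5 allotted to Sachiko's branch passes to Sachiko's issue by representation.
The 1/5 is divided into 4 equal shares of 1/20 among Junko, Kaede, Emiko, Umeko.
Junko predeceased; the 1/20 allotted to Junko's branch passes to Junko's issue by representation.
The 1/20 is divided into 3 equal shares of 1/60 among Noboru, Fumio, Yori.
Noboru is living and takes 1/60.
Fumio is living and takes 1/60.
Yori is living and takes 1/60.
Kaede is living and takes 1/20.
Emiko is living and takes 1/20.
Umeko is living and takes 1/20.
Satoshi is living and takes 1/5.
Yoshiko predeceased; the 1/5 allotted to Yoshiko's branch passes to Yoshiko's issue by representation.
Isamu's line is the sole branch at this level, so the full 1/5 passes to Isamu's issue by representation.
The 1/5 is divided into 3 equal shares of 1/15 among Ryo, Daichi, Haruki.
Ryo is living and takes 1/15.
Daichi is living and takes 1/15.
Haruki is living and takes 1/15.
Akira is living and takes 1/5.
Mariko is living and takes 1/5.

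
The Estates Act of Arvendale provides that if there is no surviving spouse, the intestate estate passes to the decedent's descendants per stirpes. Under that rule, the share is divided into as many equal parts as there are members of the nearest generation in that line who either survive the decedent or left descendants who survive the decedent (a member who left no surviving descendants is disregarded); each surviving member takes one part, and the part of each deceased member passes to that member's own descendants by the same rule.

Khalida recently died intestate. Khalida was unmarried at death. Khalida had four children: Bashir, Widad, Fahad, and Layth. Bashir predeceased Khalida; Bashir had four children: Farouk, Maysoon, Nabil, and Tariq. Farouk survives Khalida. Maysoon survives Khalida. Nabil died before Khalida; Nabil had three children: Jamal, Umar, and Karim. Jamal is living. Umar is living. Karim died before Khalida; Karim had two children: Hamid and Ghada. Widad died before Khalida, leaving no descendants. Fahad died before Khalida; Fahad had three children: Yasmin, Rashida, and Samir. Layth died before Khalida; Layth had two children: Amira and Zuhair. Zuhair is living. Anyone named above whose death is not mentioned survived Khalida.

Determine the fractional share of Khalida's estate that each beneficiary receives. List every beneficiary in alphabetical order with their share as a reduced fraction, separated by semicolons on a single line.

Amira 1/6; Farouk 1/12; Ghada 1/72; Hamid 1/72; Jamal 1/36; Maysoon 1/12; Rashida 1/9; Samir 1/9; Tariq 1/12; Umar 1/36; Yasmin 1/9; Zuhair 1/6

There is no surviving spouse, so the entire estate passes to Khalida's descendants per stirpes.
Widad left no surviving issue, so that branch lapses and is disregarded.
The estate is divided into 3 equal shares of 1/3 among Bashir, Fahad, Layth.
Bashir predeceased; the 1/3 allotted to Bashir's branch passes to Bashir's issue by representation.
The 1/3 is divided into 4 equal shares of 1/12 among Farouk, Maysoon, Nabil, Tariq.
Farouk is living and takes 1/12.
Maysoon is living and takes 1/12.
Nabil predeceased; the 1/12 allotted to Nabil's branch passes to Nabil's issue by representation.
The 1/12 is divided into 3 equal shares of 1/36 among Jamal, Umar, Karim.
Jamal is living and takes 1/36.
Umar is living and takes 1/36.
Karim predeceased; the 1/36 allotted to Karim's branch passes to Karim's issue by representation.
The 1/36 is divided into 2 equal shares of 1/72 among Hamid, Ghada.
Hamid is living and takes 1/72.
Ghada is living and takes 1/72.
Tariq is living and takes 1/12.
Fahad predeceased; the 1/3 allotted to Fahad's branch passes to Fahad's issue by representation.
The 1/3 is divided into 3 equal shares of 1/9 among Yasmin, Rashida, Samir.
Yasmin is living and takes 1/9.
Rashida is living and takes 1/9.
Samir is living and takes 1/9.
Layth predeceased; the 1/3 allotted to Layth's branch passes to Layth's issue by representation.
The 1/3 is divided into 2 equal shares of 1/6 among Amira, Zuhair.
Amira is living and takes 1/6.
Zuhair is living and takes 1/6.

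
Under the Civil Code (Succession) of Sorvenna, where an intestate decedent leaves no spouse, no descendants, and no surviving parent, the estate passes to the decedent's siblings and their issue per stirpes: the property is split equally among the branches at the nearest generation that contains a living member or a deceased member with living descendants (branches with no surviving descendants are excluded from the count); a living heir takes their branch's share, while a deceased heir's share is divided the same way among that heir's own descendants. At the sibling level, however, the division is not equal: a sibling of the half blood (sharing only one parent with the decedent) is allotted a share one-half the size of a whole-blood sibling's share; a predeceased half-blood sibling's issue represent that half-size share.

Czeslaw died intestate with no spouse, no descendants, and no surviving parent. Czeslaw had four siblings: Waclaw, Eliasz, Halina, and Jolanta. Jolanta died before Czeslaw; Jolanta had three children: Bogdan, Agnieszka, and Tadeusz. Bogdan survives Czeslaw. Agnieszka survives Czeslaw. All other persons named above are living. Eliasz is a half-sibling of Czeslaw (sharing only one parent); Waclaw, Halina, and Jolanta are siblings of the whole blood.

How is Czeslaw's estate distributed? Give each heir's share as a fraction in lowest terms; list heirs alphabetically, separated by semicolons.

Agnieszka 2/21; Bogdan 2/21; Eliasz 1/7; Halina 2/7; Tadeusz 2/21; Waclaw 2/7

No spouse, descendants, or parent survives, so the estate passes to Czeslaw's siblings per stirpes.
Half-blood siblings count for one-half the weight of whole-blood siblings at the initial division.
Dividing 1 in proportion to weights (total weight 7/2): Waclaw (weight 1) → 2/7; Eliasz (weight 1/2) → 1/7; Halina (weight 1) → 2/7; Jolanta (weight 1) → 2/7.
Waclaw is living and takes 2/7.
Eliasz is living and takes 1/7.
Halina is living and takes 2/7.
Jolanta predeceased; the 2/7 allotted to Jolanta's branch passes to Jolanta's issue by representation.
The 2/7 is divided into 3 equal shares of 2/21 among Bogdan, Agnieszka, Tadeusz.
Bogdan is living and takes 2/21.
Agnieszka is living and takes 2/21.
Tadeusz is living and takes 2/21.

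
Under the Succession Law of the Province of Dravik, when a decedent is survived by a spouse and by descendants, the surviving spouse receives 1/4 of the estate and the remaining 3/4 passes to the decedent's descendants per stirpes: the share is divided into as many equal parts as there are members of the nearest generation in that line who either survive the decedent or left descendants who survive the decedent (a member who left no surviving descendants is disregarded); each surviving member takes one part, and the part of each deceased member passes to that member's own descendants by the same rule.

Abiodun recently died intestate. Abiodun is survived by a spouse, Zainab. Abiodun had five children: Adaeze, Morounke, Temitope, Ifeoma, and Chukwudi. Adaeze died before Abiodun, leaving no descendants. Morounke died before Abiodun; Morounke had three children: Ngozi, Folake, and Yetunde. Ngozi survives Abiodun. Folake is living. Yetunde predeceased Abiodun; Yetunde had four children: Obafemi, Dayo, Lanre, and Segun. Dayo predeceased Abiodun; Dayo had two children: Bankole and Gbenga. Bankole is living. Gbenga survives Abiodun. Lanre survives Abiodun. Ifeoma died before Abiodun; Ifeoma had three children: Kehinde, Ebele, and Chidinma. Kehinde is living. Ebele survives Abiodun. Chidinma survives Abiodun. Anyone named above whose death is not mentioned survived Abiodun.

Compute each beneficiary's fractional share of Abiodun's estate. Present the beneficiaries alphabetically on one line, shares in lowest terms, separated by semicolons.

Bankole 1/128; Chidinma 1/16; Chukwudi 3/16; Ebele 1/16; Folake 1/16; Gbenga 1/128; Kehinde 1/16; Lanre 1/64; Ngozi 1/16; Obafemi 1/64; Segun 1/64; Temitope 3/16; Zainab 1/4

Zainab, as surviving spouse, takes 1/4.
The remaining 3/4 passes to Abiodun's descendants per stirpes.
Adaeze left no surviving issue, so that branch lapses and is disregarded.
The 3/4 is divided into 4 equal shares of 3/16 among Morounke, Temitope, Ifeoma, Chukwudi.
Morounke predeceased; the 3/16 allotted to Morounke's branch passes to Morounke's issue by representation.
The 3/16 is divided into 3 equal shares of 1/16 among Ngozi, Folake, Yetunde.
Ngozi is living and takes 1/16.
Folake is living and takes 1/16.
Yetunde predeceased; the 1/16 allotted to Yetunde's branch passes to Yetunde's issue by representation.
The 1/16 is divided into 4 equal shares of 1/64 among Obafemi, Dayo, Lanre, Segun.
Obafemi is living and takes 1/64.
Dayo predeceased; the 1/64 allotted to Dayo's branch passes to Dayo's issue by representation.
The 1/64 is divided into 2 equal shares of 1/128 among Bankole, Gbenga.
Bankole is living and takes 1/128.
Gbenga is living and takes 1/128.
Lanre is living and takes 1/64.
Segun is living and takes 1/64.
Temitope is living and takes 3/16.
Ifeoma predeceased; the 3/16 allotted to Ifeoma's branch passes to Ifeoma's issue by representation.
The 3/16 is divided into 3 equal shares of 1/16 among Kehinde, Ebele, Chidinma.
Kehinde is living and takes 1/16.
Ebele is living and takes 1/16.
Chidinma is living and takes 1/16.
Chukwudi is living and takes 3/16.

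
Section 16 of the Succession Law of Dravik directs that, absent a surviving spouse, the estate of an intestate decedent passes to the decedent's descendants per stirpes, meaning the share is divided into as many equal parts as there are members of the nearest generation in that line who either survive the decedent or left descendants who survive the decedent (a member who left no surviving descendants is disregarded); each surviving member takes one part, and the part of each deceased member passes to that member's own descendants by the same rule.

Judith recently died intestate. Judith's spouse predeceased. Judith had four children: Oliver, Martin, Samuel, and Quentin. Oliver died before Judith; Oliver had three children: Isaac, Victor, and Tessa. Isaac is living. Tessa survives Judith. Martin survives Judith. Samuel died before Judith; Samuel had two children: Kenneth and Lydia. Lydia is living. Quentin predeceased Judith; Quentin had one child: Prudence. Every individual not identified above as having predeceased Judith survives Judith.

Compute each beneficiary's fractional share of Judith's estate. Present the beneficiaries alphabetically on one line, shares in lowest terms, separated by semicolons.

There is no surviving spouse, so the entire estate passes to Judith's descendants per stirpes.
The estate is divided into 4 equal shares of 1/4 among Oliver, Martin, Samuel, Quentin.
Oliver predeceased; the 1/4 allotted to Oliver's branch passes to Oliver's issue by representation.
The 1/4 is divided into 3 equal shares of 1/12 among Isaac, Victor, Tessa.
Isaac is living and takes 1/12.
Victor is living and takes 1/12.
Tessa is living and takes 1/12.
Martin is living and takes 1/4.
Samuel predeceased; the 1/4 allotted to Samuel's branch passes to Samuel's issue by representation.
The 1/4 is divided into 2 equal shares of 1/8 among Kenneth, Lydia.
Kenneth is living and takes 1/8.
Lydia is living and takes 1/8.
Quentin predeceased; the 1/4 allotted to Quentin's branch passes to Quentin's issue by representation.
Prudence is the sole taker at this level and receives the full 1/4.

Isaac 1/12; Kenneth 1/8; Lydia 1/8; Martin 1/4; Prudence 1/4; Tessa 1/12; Victor 1/12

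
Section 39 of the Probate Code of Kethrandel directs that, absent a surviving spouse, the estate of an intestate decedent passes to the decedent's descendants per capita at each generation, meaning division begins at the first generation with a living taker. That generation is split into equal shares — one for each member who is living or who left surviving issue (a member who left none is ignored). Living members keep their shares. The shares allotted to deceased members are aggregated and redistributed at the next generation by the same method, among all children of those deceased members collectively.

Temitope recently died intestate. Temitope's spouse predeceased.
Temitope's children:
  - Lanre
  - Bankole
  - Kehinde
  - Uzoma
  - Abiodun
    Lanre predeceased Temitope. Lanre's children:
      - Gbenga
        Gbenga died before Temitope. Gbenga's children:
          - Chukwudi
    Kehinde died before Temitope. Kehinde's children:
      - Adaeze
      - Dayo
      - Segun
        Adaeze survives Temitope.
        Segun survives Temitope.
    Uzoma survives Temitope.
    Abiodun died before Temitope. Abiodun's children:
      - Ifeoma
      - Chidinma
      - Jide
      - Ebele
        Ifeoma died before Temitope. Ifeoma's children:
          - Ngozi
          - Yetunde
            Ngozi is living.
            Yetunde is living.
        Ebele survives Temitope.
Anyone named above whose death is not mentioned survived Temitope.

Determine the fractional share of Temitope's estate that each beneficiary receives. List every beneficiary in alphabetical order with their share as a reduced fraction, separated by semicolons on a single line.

Adaeze 3/40; Bankole 1/5; Chidinma 3/40; Chukwudi 1/20; Dayo 3/40; Ebele 3/40; Jide 3/40; Ngozi 1/20; Segun 3/40; Uzoma 1/5; Yetunde 1/20

There is no surviving spouse, so the entire estate passes to Temitope's descendants per capita at each generation.
At generation 1 (Lanre, Bankole, Kehinde, Uzoma, Abiodun) there are 5 shares of (1)/5 = 1/5 each.
Living: Bankole and Uzoma — each takes 1/5.
Deceased: Lanre, Kehinde, and Abiodun. Their combined 3/5 is pooled and carried to generation 2.
At generation 2 (Gbenga, Adaeze, Dayo, Segun, Ifeoma, Chidinma, Jide, Ebele) there are 8 shares of (3/5)/8 = 3/40 each.
Living: Adaeze, Dayo, Segun, Chidinma, Jide, and Ebele — each takes 3/40.
Deceased: Gbenga and Ifeoma. Their combined 3/20 is pooled and carried to generation 3.
At generation 3 (Chukwudi, Ngozi, Yetunde) there are 3 shares of (3/20)/3 = 1/20 each.
Living: Chukwudi, Ngozi, and Yetunde — each takes 1/20.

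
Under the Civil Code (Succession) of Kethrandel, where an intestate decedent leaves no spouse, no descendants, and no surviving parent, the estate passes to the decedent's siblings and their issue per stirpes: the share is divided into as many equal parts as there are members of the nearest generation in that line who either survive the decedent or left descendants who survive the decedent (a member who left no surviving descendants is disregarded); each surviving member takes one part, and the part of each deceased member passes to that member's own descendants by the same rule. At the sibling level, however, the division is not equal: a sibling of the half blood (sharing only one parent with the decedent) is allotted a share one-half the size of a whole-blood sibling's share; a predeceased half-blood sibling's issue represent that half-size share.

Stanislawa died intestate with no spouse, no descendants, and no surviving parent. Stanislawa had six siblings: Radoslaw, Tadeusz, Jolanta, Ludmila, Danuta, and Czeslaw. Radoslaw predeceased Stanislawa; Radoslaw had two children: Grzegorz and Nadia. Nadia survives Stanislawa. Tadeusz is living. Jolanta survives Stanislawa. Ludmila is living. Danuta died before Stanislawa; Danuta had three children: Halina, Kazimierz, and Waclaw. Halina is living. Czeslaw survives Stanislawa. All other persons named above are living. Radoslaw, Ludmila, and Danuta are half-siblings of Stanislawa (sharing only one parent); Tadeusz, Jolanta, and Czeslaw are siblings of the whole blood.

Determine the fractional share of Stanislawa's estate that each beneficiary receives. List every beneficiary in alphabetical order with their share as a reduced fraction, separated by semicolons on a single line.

Czeslaw 2/9; Grzegorz 1/18; Halina 1/27; Jolanta 2/9; Kazimierz 1/27; Ludmila 1/9; Nadia 1/18; Tadeusz 2/9; Waclaw 1/27

No spouse, descendants, or parent survives, so the estate passes to Stanislawa's siblings per stirpes.
Half-blood siblings count for one-half the weight of whole-blood siblings at the initial division.
Dividing 1 in proportion to weights (total weight 9/2): Radoslaw (weight 1/2) → 1/9; Tadeusz (weight 1) → 2/9; Jolanta (weight 1) → 2/9; Ludmila (weight 1/2) → 1/9; Danuta (weight 1/2) → 1/9; Czeslaw (weight 1) → 2/9.
Radoslaw predeceased; the 1/9 allotted to Radoslaw's branch passes to Radoslaw's issue by representation.
The 1/9 is divided into 2 equal shares of 1/18 among Grzegorz, Nadia.
Grzegorz is living and takes 1/18.
Nadia is living and takes 1/18.
Tadeusz is living and takes 2/9.
Jolanta is living and takes 2/9.
Ludmila is living and takes 1/9.
Danuta predeceased; the 1/9 allotted to Danuta's branch passes to Danuta's issue by representation.
The 1/9 is divided into 3 equal shares of 1/27 among Halina, Kazimierz, Waclaw.
Halina is living and takes 1/27.
Kazimierz is living and takes 1/27.
Waclaw is living and takes 1/27.
Czeslaw is living and takes 2/9.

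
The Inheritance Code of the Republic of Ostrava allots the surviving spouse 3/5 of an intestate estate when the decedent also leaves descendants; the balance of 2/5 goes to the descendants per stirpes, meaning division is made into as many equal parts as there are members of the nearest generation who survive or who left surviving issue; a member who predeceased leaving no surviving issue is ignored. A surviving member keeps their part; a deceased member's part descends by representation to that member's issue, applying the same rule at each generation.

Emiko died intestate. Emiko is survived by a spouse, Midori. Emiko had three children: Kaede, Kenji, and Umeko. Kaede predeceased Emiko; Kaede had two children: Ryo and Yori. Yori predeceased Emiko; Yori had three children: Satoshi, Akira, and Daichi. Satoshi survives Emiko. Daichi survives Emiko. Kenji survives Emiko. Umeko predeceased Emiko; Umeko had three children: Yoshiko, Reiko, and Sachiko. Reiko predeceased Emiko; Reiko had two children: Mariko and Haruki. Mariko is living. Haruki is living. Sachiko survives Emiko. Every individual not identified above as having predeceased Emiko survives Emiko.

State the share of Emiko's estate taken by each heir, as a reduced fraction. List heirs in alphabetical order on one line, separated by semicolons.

Midori, as surviving spouse, takes 3/5.
The remaining 2/5 passes to Emiko's descendants per stirpes.
The 2/5 is divided into 3 equal shares of 2/15 among Kaede, Kenji, Umeko.
Kaede predeceased; the 2/15 allotted to Kaede's branch passes to Kaede's issue by representation.
The 2/15 is divided into 2 equal shares of 1/15 among Ryo, Yori.
Ryo is living and takes 1/15.
Yori predeceased; the 1/15 allotted to Yori's branch passes to Yori's issue by representation.
The 1/15 is divided into 3 equal shares of 1/45 among Satoshi, Akira, Daichi.
Satoshi is living and takes 1/45.
Akira is living and takes 1/45.
Daichi is living and takes 1/45.
Kenji is living and takes 2/15.
Umeko predeceased; the 2/15 allotted to Umeko's branch passes to Umeko's issue by representation.
The 2/15 is divided into 3 equal shares of 2/45 among Yoshiko, Reiko, Sachiko.
Yoshiko is living and takes 2/45.
Reiko predeceased; the 2/45 allotted to Reiko's branch passes to Reiko's issue by representation.
The 2/45 is divided into 2 equal shares of 1/45 among Mariko, Haruki.
Mariko is living and takes 1/45.
Haruki is living and takes 1/45.
Sachiko is living and takes 2/45.

Akira 1/45; Daichi 1/45; Haruki 1/45; Kenji 2/15; Mariko 1/45; Midori 3/5; Ryo 1/15; Sachiko 2/45; Satoshi 1/45; Yoshiko 2/45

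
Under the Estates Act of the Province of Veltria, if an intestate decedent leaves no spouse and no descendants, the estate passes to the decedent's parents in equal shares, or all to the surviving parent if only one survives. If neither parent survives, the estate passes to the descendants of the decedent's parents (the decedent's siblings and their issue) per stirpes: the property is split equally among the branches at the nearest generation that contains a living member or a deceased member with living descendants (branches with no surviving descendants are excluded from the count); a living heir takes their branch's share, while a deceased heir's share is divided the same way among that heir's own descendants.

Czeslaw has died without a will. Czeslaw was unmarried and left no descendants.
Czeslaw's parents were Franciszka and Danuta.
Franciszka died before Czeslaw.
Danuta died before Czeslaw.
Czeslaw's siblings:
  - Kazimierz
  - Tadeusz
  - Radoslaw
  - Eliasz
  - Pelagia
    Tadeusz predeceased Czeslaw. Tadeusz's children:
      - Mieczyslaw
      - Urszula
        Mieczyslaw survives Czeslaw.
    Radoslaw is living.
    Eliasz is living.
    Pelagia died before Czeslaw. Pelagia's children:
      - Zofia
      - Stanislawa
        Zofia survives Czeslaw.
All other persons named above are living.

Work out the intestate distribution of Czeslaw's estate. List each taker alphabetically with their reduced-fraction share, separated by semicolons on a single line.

Eliasz 1/5; Kazimierz 1/5; Mieczyslaw 1/10; Radoslaw 1/5; Stanislawa 1/10; Urszula 1/10; Zofia 1/10

Neither parent survives and there are no descendants, so the estate passes to Czeslaw's siblings and their issue per stirpes.
The estate is divided into 5 equal shares of 1/5 among Kazimierz, Tadeusz, Radoslaw, Eliasz, Pelagia.
Kazimierz is living and takes 1/5.
Tadeusz predeceased; the 1/5 allotted to Tadeusz's branch passes to Tadeusz's issue by representation.
The 1/5 is divided into 2 equal shares of 1/10 among Mieczyslaw, Urszula.
Mieczyslaw is living and takes 1/10.
Urszula is living and takes 1/10.
Radoslaw is living and takes 1/5.
Eliasz is living and takes 1/5.
Pelagia predeceased; the 1/5 allotted to Pelagia's branch passes to Pelagia's issue by representation.
The 1/5 is divided into 2 equal shares of 1/10 among Zofia, Stanislawa.
Zofia is living and takes 1/10.
Stanislawa is living and takes 1/10.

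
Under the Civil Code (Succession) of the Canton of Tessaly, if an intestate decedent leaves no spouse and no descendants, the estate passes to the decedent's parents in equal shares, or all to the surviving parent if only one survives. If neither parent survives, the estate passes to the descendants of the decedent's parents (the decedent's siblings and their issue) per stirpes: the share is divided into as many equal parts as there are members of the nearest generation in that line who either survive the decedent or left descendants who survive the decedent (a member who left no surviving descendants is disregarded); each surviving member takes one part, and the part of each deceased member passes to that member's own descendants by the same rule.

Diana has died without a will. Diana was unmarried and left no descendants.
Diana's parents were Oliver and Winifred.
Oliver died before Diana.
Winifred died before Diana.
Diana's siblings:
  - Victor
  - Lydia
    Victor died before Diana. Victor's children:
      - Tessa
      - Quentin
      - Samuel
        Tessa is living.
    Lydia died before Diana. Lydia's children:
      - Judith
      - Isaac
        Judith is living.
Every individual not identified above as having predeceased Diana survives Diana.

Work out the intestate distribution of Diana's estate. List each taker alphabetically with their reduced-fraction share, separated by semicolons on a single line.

Neither parent survives and there are no descendants, so the estate passes to Diana's siblings and their issue per stirpes.
The estate is divided into 2 equal shares of 1/2 among Victor, Lydia.
Victor predeceased; the 1/2 allotted to Victor's branch passes to Victor's issue by representation.
The 1/2 is divided into 3 equal shares of 1/6 among Tessa, Quentin, Samuel.
Tessa is living and takes 1/6.
Quentin is living and takes 1/6.
Samuel is living and takes 1/6.
Lydia predeceased; the 1/2 allotted to Lydia's branch passes to Lydia's issue by representation.
The 1/2 is divided into 2 equal shares of 1/4 among Judith, Isaac.
Judith is living and takes 1/4.
Isaac is living and takes 1/4.

Isaac 1/4; Judith 1/4; Quentin 1/6; Samuel 1/6; Tessa 1/6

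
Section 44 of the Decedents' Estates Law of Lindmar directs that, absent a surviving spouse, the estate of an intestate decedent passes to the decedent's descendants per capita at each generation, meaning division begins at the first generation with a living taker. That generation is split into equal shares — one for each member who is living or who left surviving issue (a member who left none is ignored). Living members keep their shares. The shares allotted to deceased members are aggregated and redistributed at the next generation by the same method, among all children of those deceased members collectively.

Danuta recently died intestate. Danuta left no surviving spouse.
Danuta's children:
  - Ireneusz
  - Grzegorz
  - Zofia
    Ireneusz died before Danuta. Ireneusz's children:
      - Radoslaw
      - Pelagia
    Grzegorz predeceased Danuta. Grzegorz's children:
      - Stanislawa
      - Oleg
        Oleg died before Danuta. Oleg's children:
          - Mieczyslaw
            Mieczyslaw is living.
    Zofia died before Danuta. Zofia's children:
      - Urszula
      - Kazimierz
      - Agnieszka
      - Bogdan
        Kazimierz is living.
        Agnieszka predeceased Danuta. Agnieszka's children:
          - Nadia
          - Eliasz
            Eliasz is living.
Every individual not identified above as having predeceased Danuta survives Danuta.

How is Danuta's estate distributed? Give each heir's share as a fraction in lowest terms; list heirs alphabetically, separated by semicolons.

Bogdan 1/8; Eliasz 1/12; Kazimierz 1/8; Mieczyslaw 1/12; Nadia 1/12; Pelagia 1/8; Radoslaw 1/8; Stanislawa 1/8; Urszula 1/8

There is no surviving spouse, so the entire estate passes to Danuta's descendants per capita at each generation.
No one at generation 1 (Ireneusz, Grzegorz, Zofia) is living; moving to the next generation.
At generation 2 (Radoslaw, Pelagia, Stanislawa, Oleg, Urszula, Kazimierz, Agnieszka, Bogdan) there are 8 shares of (1)/8 = 1/8 each.
Living: Radoslaw, Pelagia, Stanislawa, Urszula, Kazimierz, and Bogdan — each takes 1/8.
Deceased: Oleg and Agnieszka. Their combined 1/4 is pooled and carried to generation 3.
At generation 3 (Mieczyslaw, Nadia, Eliasz) there are 3 shares of (1/4)/3 = 1/12 each.
Living: Mieczyslaw, Nadia, and Eliasz — each takes 1/12.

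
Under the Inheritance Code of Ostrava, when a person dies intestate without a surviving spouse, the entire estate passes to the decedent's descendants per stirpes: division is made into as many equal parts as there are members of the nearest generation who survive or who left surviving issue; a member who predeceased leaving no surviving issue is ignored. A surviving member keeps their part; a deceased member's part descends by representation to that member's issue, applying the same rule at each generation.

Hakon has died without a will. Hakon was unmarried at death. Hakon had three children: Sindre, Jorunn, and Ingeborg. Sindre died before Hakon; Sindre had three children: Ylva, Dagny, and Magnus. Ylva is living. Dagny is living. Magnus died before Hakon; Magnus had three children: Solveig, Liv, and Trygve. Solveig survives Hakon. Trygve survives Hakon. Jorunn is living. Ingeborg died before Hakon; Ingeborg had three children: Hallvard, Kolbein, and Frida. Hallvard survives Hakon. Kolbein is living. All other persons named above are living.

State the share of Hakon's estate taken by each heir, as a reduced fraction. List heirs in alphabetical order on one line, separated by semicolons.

There is no surviving spouse, so the entire estate passes to Hakon's descendants per stirpes.
The estate is divided into 3 equal shares of 1/3 among Sindre, Jorunn, Ingeborg.
Sindre predeceased; the 1/3 allotted to Sindre's branch passes to Sindre's issue by representation.
The 1/3 is divided into 3 equal shares of 1/9 among Ylva, Dagny, Magnus.
Ylva is living and takes 1/9.
Dagny is living and takes 1/9.
Magnus predeceased; the 1/9 allotted to Magnus's branch passes to Magnus's issue by representation.
The 1/9 is divided into 3 equal shares of 1/27 among Solveig, Liv, Trygve.
Solveig is living and takes 1/27.
Liv is living and takes 1/27.
Trygve is living and takes 1/27.
Jorunn is living and takes 1/3.
Ingeborg predeceased; the 1/3 allotted to Ingeborg's branch passes to Ingeborg's issue by representation.
The 1/3 is divided into 3 equal shares of 1/9 among Hallvard, Kolbein, Frida.
Hallvard is living and takes 1/9.
Kolbein is living and takes 1/9.
Frida is living and takes 1/9.

Dagny 1/9; Frida 1/9; Hallvard 1/9; Jorunn 1/3; Kolbein 1/9; Liv 1/27; Solveig 1/27; Trygve 1/27; Ylva 1/9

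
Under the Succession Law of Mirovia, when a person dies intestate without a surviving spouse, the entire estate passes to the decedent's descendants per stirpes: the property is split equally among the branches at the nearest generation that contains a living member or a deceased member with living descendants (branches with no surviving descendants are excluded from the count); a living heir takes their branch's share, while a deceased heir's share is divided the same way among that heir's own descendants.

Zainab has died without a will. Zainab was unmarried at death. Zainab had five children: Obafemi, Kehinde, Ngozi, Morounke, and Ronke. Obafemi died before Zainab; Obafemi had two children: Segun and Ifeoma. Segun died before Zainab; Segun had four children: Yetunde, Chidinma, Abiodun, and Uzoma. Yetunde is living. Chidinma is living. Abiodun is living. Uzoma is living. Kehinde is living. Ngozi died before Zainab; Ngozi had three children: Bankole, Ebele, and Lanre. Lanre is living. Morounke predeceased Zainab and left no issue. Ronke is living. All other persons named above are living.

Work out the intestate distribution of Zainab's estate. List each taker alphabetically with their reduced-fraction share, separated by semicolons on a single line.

Abiodun 1/32; Bankole 1/12; Chidinma 1/32; Ebele 1/12; Ifeoma 1/8; Kehinde 1/4; Lanre 1/12; Ronke 1/4; Uzoma 1/32; Yetunde 1/32

There is no surviving spouse, so the entire estate passes to Zainab's descendants per stirpes.
Morounke left no surviving issue, so that branch lapses and is disregarded.
The estate is divided into 4 equal shares of 1/4 among Obafemi, Kehinde, Ngozi, Ronke.
Obafemi predeceased; the 1/4 allotted to Obafemi's branch passes to Obafemi's issue by representation.
The 1/4 is divided into 2 equal shares of 1/8 among Segun, Ifeoma.
Segun predeceased; the 1/8 allotted to Segun's branch passes to Segun's issue by representation.
The 1/8 is divided into 4 equal shares of 1/32 among Yetunde, Chidinma, Abiodun, Uzoma.
Yetunde is living and takes 1/32.
Chidinma is living and takes 1/32.
Abiodun is living and takes 1/32.
Uzoma is living and takes 1/32.
Ifeoma is living and takes 1/8.
Kehinde is living and takes 1/4.
Ngozi predeceased; the 1/4 allotted to Ngozi's branch passes to Ngozi's issue by representation.
The 1/4 is divided into 3 equal shares of 1/12 among Bankole, Ebele, Lanre.
Bankole is living and takes 1/12.
Ebele is living and takes 1/12.
Lanre is living and takes 1/12.
Ronke is living and takes 1/4.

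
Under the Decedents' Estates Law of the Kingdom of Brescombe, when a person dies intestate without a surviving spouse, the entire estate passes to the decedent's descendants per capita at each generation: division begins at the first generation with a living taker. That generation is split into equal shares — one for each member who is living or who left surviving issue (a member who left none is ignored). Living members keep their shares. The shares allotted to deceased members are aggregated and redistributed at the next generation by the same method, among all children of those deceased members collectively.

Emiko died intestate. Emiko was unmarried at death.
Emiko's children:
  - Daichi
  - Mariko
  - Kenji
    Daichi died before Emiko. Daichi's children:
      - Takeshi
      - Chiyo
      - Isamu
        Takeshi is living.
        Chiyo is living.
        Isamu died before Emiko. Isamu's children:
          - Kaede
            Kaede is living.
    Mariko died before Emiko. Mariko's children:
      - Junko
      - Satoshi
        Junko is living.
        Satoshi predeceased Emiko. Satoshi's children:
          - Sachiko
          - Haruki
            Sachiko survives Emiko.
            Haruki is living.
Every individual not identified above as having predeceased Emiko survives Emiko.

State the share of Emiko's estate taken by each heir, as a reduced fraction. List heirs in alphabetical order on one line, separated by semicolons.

Chiyo 2/15; Haruki 4/45; Junko 2/15; Kaede 4/45; Kenji 1/3; Sachiko 4/45; Takeshi 2/15

There is no surviving spouse, so the entire estate passes to Emiko's descendants per capita at each generation.
At generation 1 (Daichi, Mariko, Kenji) there are 3 shares of (1)/3 = 1/3 each.
Living: Kenji — each takes 1/3.
Deceased: Daichi and Mariko. Their combined 2/3 is pooled and carried to generation 2.
At generation 2 (Takeshi, Chiyo, Isamu, Junko, Satoshi) there are 5 shares of (2/3)/5 = 2/15 each.
Living: Takeshi, Chiyo, and Junko — each takes 2/15.
Deceased: Isamu and Satoshi. Their combined 4/15 is pooled and carried to generation 3.
At generation 3 (Kaede, Sachiko, Haruki) there are 3 shares of (4/15)/3 = 4/45 each.
Living: Kaede, Sachiko, and Haruki — each takes 4/45.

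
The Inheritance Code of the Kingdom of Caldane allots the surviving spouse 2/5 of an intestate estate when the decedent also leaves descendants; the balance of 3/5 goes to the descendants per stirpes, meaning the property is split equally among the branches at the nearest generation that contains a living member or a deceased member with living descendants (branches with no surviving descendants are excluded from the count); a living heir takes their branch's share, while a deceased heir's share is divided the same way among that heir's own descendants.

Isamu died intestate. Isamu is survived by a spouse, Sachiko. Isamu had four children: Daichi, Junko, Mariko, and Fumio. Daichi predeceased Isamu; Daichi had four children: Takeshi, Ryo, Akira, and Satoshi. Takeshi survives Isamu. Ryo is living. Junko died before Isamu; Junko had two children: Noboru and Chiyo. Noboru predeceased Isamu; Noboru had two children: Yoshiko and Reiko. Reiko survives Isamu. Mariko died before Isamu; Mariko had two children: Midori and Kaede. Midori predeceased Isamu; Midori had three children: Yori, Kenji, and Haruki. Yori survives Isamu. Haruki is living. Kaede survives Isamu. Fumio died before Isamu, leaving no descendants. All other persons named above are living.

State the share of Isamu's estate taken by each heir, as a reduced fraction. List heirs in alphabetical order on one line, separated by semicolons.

Akira 1/20; Chiyo 1/10; Haruki 1/30; Kaede 1/10; Kenji 1/30; Reiko 1/20; Ryo 1/20; Sachiko 2/5; Satoshi 1/20; Takeshi 1/20; Yori 1/30; Yoshiko 1/20

Sachiko, as surviving spouse, takes 2/5.
The remaining 3/5 passes to Isamu's descendants per stirpes.
Fumio left no surviving issue, so that branch lapses and is disregarded.
The 3/5 is divided into 3 equal shares of 1/5 among Daichi, Junko, Mariko.
Daichi predeceased; the 1/5 allotted to Daichi's branch passes to Daichi's issue by representation.
The 1/5 is divided into 4 equal shares of 1/20 among Takeshi, Ryo, Akira, Satoshi.
Takeshi is living and takes 1/20.
Ryo is living and takes 1/20.
Akira is living and takes 1/20.
Satoshi is living and takes 1/20.
Junko predeceased; the 1/5 allotted to Junko's branch passes to Junko's issue by representation.
The 1/5 is divided into 2 equal shares of 1/10 among Noboru, Chiyo.
Noboru predeceased; the 1/10 allotted to Noboru's branch passes to Noboru's issue by representation.
The 1/10 is divided into 2 equal shares of 1/20 among Yoshiko, Reiko.
Yoshiko is living and takes 1/20.
Reiko is living and takes 1/20.
Chiyo is living and takes 1/10.
Mariko predeceased; the 1/5 allotted to Mariko's branch passes to Mariko's issue by representation.
The 1/5 is divided into 2 equal shares of 1/10 among Midori, Kaede.
Midori predeceased; the 1/10 allotted to Midori's branch passes to Midori's issue by representation.
The 1/10 is divided into 3 equal shares of 1/30 among Yori, Kenji, Haruki.
Yori is living and takes 1/30.
Kenji is living and takes 1/30.
Haruki is living and takes 1/30.
Kaede is living and takes 1/10.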